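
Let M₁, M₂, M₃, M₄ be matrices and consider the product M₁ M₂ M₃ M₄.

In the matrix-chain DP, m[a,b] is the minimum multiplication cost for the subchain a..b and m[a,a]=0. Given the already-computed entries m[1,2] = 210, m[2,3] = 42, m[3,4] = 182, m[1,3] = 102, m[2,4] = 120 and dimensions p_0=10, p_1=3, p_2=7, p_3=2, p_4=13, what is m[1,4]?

362

m[1,4] = min over k∈[1,3] of m[1,k]+m[k+1,4]+p_{0}·p_k·p_{4}.
k=1: 0 + 120 + 10·3·13 = 510; k=2: 210 + 182 + 10·7·13 = 1302; k=3: 102 + 0 + 10·2·13 = 362.
Minimum: 362 at k=3.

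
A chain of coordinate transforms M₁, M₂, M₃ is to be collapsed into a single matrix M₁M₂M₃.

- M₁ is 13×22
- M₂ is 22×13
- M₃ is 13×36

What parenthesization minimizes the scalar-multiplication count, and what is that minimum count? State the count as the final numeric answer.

(M₁(M₂M₃)): cost 20592.
((M₁M₂)M₃): cost 9802.
Optimal: ((M₁M₂)M₃) with cost 9802.

9802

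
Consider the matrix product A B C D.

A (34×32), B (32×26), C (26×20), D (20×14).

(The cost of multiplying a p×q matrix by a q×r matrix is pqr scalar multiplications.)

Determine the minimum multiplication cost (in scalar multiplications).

Adjacent pairs: AB = 34·32·26 = 28288; BC = 32·26·20 = 16640; CD = 26·20·14 = 7280.
Length 3: A..C: k=1: 0+16640+34·32·20=38400; k=2: 28288+0+34·26·20=45968 → min 38400 | B..D: k=2: 0+7280+32·26·14=18928; k=3: 16640+0+32·20·14=25600 → min 18928.
Length 4: A..D: k=1: 0+18928+34·32·14=34160; k=2: 28288+7280+34·26·14=47944; k=3: 38400+0+34·20·14=47920 → min 34160.
Optimal order: (A (B (C D))) with cost 34160.

34160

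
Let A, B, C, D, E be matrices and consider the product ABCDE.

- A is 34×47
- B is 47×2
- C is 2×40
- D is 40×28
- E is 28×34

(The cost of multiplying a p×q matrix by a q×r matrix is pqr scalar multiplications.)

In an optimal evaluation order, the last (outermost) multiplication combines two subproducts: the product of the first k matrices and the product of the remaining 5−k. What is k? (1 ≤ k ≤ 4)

Adjacent pairs: AB = 34·47·2 = 3196; BC = 47·2·40 = 3760; CD = 2·40·28 = 2240; DE = 40·28·34 = 38080.
Length 3: A..C: k=1: 0+3760+34·47·40=67680; k=2: 3196+0+34·2·40=5916 → min 5916 | B..D: k=2: 0+2240+47·2·28=4872; k=3: 3760+0+47·40·28=56400 → min 4872 | C..E: k=3: 0+38080+2·40·34=40800; k=4: 2240+0+2·28·34=4144 → min 4144.
Length 4: A..D: k=1: 0+4872+34·47·28=49616; k=2: 3196+2240+34·2·28=7340; k=3: 5916+0+34·40·28=43996 → min 7340 | B..E: k=2: 0+4144+47·2·34=7340; k=3: 3760+38080+47·40·34=105760; k=4: 4872+0+47·28·34=49616 → min 7340.
Top-level splits: k=1: (A..A)·(B..E) → 0+7340+34·47·34 = 61672; k=2: (A..B)·(C..E) → 3196+4144+34·2·34 = 9652; k=3: (A..C)·(D..E) → 5916+38080+34·40·34 = 90236; k=4: (A..D)·(E..E) → 7340+0+34·28·34 = 39708.
Best split is after B, i.e. k = 2.

2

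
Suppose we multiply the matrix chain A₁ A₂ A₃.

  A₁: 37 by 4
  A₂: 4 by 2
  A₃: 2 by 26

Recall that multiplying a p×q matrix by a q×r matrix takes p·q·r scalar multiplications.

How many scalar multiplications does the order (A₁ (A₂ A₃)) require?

(A₂ A₃): 4×2 by 2×26 → 4×26, cost 4·2·26 = 208
(A₁ (A₂ A₃)): 37×4 by 4×26 → 37×26, cost 37·4·26 = 3848; cumulative 4056
Total: 4056 scalar multiplications.

4056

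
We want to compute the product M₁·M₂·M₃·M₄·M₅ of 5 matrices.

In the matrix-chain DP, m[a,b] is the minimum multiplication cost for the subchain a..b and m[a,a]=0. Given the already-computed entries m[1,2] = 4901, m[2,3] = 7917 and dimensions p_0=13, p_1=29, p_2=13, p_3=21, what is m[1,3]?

8450

m[1,3] = min over k∈[1,2] of m[1,k]+m[k+1,3]+p_{0}·p_k·p_{3}.
k=1: 0 + 7917 + 13·29·21 = 15834; k=2: 4901 + 0 + 13·13·21 = 8450.
Minimum: 8450 at k=2.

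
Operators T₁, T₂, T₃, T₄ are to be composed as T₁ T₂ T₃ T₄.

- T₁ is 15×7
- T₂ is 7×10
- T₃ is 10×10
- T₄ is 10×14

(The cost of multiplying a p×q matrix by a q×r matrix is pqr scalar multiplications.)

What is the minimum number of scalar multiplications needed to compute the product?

3150

Adjacent pairs: T₁T₂ = 15·7·10 = 1050; T₂T₃ = 7·10·10 = 700; T₃T₄ = 10·10·14 = 1400.
Length 3: T₁..T₃: k=1: 0+700+15·7·10=1750; k=2: 1050+0+15·10·10=2550 → min 1750 | T₂..T₄: k=2: 0+1400+7·10·14=2380; k=3: 700+0+7·10·14=1680 → min 1680.
Length 4: T₁..T₄: k=1: 0+1680+15·7·14=3150; k=2: 1050+1400+15·10·14=4550; k=3: 1750+0+15·10·14=3850 → min 3150.
Optimal order: (T₁ ((T₂ T₃) T₄)) with cost 3150.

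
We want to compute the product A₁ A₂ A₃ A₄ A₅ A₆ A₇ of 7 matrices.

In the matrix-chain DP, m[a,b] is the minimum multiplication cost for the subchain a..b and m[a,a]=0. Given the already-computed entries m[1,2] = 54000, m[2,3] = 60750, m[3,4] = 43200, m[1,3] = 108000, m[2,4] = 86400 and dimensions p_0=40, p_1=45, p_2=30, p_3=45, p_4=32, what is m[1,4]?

m[1,4] = min over k∈[1,3] of m[1,k]+m[k+1,4]+p_{0}·p_k·p_{4}.
k=1: 0 + 86400 + 40·45·32 = 144000; k=2: 54000 + 43200 + 40·30·32 = 135600; k=3: 108000 + 0 + 40·45·32 = 165600.
Minimum: 135600 at k=2.

135600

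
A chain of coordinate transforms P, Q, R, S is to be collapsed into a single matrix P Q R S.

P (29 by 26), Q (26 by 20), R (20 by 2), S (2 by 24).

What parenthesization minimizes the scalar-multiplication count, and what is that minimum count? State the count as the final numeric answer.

Adjacent pairs: PQ = 29·26·20 = 15080; QR = 26·20·2 = 1040; RS = 20·2·24 = 960.
Length 3: P..R: k=1: 0+1040+29·26·2=2548; k=2: 15080+0+29·20·2=16240 → min 2548 | Q..S: k=2: 0+960+26·20·24=13440; k=3: 1040+0+26·2·24=2288 → min 2288.
Length 4: P..S: k=1: 0+2288+29·26·24=20384; k=2: 15080+960+29·20·24=29960; k=3: 2548+0+29·2·24=3940 → min 3940.
Optimal parenthesization: ((P (Q R)) S) with cost 3940.

3940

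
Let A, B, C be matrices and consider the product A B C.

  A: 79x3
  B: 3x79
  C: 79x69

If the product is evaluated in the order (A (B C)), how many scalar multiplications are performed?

(B C): 3×79 by 79×69 → 3×69, cost 3·79·69 = 16353
(A (B C)): 79×3 by 3×69 → 79×69, cost 79·3·69 = 16353; cumulative 32706
Total: 32706 scalar multiplications.

32706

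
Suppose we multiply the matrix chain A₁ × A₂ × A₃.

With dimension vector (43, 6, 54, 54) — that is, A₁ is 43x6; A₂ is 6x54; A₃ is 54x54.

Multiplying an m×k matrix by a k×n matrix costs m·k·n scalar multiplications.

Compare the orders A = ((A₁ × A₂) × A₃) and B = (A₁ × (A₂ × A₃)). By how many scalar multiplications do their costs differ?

107892

Order A = ((A₁ × A₂) × A₃): (A₁ × A₂): 43×6 by 6×54 → 43×54, cost 43·6·54 = 13932; ((A₁ × A₂) × A₃): 43×54 by 54×54 → 43×54, cost 43·54·54 = 125388; cumulative 139320. Total 139320.
Order B = (A₁ × (A₂ × A₃)): (A₂ × A₃): 6×54 by 54×54 → 6×54, cost 6·54·54 = 17496; (A₁ × (A₂ × A₃)): 43×6 by 6×54 → 43×54, cost 43·6·54 = 13932; cumulative 31428. Total 31428.
Difference: |139320 − 31428| = 107892.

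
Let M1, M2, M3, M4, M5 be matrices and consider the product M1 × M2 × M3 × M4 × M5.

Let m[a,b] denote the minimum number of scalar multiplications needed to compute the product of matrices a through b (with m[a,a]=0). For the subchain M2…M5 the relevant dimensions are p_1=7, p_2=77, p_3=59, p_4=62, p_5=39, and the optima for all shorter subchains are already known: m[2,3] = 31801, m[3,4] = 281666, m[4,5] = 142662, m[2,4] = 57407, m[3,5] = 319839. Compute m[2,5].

74333

m[2,5] = min over k∈[2,4] of m[2,k]+m[k+1,5]+p_{1}·p_k·p_{5}.
k=2: 0 + 319839 + 7·77·39 = 340860; k=3: 31801 + 142662 + 7·59·39 = 190570; k=4: 57407 + 0 + 7·62·39 = 74333.
Minimum: 74333 at k=4.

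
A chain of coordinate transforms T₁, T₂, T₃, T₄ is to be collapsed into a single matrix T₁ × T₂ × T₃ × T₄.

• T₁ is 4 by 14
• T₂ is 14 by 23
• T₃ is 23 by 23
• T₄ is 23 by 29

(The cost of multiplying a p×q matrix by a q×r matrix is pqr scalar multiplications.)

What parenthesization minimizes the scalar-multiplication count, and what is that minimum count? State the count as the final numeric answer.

6072

Adjacent pairs: T₁T₂ = 4·14·23 = 1288; T₂T₃ = 14·23·23 = 7406; T₃T₄ = 23·23·29 = 15341.
Length 3: T₁..T₃: k=1: 0+7406+4·14·23=8694; k=2: 1288+0+4·23·23=3404 → min 3404 | T₂..T₄: k=2: 0+15341+14·23·29=24679; k=3: 7406+0+14·23·29=16744 → min 16744.
Length 4: T₁..T₄: k=1: 0+16744+4·14·29=18368; k=2: 1288+15341+4·23·29=19297; k=3: 3404+0+4·23·29=6072 → min 6072.
Optimal parenthesization: (((T₁ × T₂) × T₃) × T₄) with cost 6072.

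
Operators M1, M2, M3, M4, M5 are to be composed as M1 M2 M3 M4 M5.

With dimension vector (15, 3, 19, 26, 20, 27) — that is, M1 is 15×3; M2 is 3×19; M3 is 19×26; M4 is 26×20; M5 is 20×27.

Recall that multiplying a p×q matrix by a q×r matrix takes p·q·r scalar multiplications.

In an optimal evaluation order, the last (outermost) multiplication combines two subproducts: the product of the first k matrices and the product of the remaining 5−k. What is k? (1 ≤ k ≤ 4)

1

Adjacent pairs: M1M2 = 15·3·19 = 855; M2M3 = 3·19·26 = 1482; M3M4 = 19·26·20 = 9880; M4M5 = 26·20·27 = 14040.
Length 3: M1..M3: k=1: 0+1482+15·3·26=2652; k=2: 855+0+15·19·26=8265 → min 2652 | M2..M4: k=2: 0+9880+3·19·20=11020; k=3: 1482+0+3·26·20=3042 → min 3042 | M3..M5: k=3: 0+14040+19·26·27=27378; k=4: 9880+0+19·20·27=20140 → min 20140.
Length 4: M1..M4: k=1: 0+3042+15·3·20=3942; k=2: 855+9880+15·19·20=16435; k=3: 2652+0+15·26·20=10452 → min 3942 | M2..M5: k=2: 0+20140+3·19·27=21679; k=3: 1482+14040+3·26·27=17628; k=4: 3042+0+3·20·27=4662 → min 4662.
Top-level splits: k=1: (M1..M1)·(M2..M5) → 0+4662+15·3·27 = 5877; k=2: (M1..M2)·(M3..M5) → 855+20140+15·19·27 = 28690; k=3: (M1..M3)·(M4..M5) → 2652+14040+15·26·27 = 27222; k=4: (M1..M4)·(M5..M5) → 3942+0+15·20·27 = 12042.
Best split is after M1, i.e. k = 1.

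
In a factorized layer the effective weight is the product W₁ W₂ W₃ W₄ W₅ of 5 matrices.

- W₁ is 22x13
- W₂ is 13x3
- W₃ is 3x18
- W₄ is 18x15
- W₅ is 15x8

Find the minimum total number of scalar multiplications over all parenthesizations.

Adjacent pairs: W₁W₂ = 22·13·3 = 858; W₂W₃ = 13·3·18 = 702; W₃W₄ = 3·18·15 = 810; W₄W₅ = 18·15·8 = 2160.
Length 3: W₁..W₃: k=1: 0+702+22·13·18=5850; k=2: 858+0+22·3·18=2046 → min 2046 | W₂..W₄: k=2: 0+810+13·3·15=1395; k=3: 702+0+13·18·15=4212 → min 1395 | W₃..W₅: k=3: 0+2160+3·18·8=2592; k=4: 810+0+3·15·8=1170 → min 1170.
Length 4: W₁..W₄: k=1: 0+1395+22·13·15=5685; k=2: 858+810+22·3·15=2658; k=3: 2046+0+22·18·15=7986 → min 2658 | W₂..W₅: k=2: 0+1170+13·3·8=1482; k=3: 702+2160+13·18·8=4734; k=4: 1395+0+13·15·8=2955 → min 1482.
Length 5: W₁..W₅: k=1: 0+1482+22·13·8=3770; k=2: 858+1170+22·3·8=2556; k=3: 2046+2160+22·18·8=7374; k=4: 2658+0+22·15·8=5298 → min 2556.
Optimal order: ((W₁ W₂) ((W₃ W₄) W₅)) with cost 2556.

2556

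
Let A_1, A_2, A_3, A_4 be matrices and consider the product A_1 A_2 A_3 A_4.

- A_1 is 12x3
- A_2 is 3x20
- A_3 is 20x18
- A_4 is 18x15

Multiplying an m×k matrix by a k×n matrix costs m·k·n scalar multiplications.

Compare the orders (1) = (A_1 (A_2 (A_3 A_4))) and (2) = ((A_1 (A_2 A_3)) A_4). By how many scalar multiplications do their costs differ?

Order (1) = (A_1 (A_2 (A_3 A_4))): (A_3 A_4): 20×18 by 18×15 → 20×15, cost 20·18·15 = 5400; (A_2 (A_3 A_4)): 3×20 by 20×15 → 3×15, cost 3·20·15 = 900; cumulative 6300; (A_1 (A_2 (A_3 A_4))): 12×3 by 3×15 → 12×15, cost 12·3·15 = 540; cumulative 6840. Total 6840.
Order (2) = ((A_1 (A_2 A_3)) A_4): (A_2 A_3): 3×20 by 20×18 → 3×18, cost 3·20·18 = 1080; (A_1 (A_2 A_3)): 12×3 by 3×18 → 12×18, cost 12·3·18 = 648; cumulative 1728; ((A_1 (A_2 A_3)) A_4): 12×18 by 18×15 → 12×15, cost 12·18·15 = 3240; cumulative 4968. Total 4968.
Difference: |6840 − 4968| = 1872.

1872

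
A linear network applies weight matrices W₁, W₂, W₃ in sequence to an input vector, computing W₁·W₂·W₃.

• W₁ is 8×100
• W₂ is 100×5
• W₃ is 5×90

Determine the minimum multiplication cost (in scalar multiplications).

Order (W₁·(W₂·W₃)): (W₂·W₃): 100×5 by 5×90 → 100×90, cost 100·5·90 = 45000; (W₁·(W₂·W₃)): 8×100 by 100×90 → 8×90, cost 8·100·90 = 72000; cumulative 117000. Total 117000.
Order ((W₁·W₂)·W₃): (W₁·W₂): 8×100 by 100×5 → 8×5, cost 8·100·5 = 4000; ((W₁·W₂)·W₃): 8×5 by 5×90 → 8×90, cost 8·5·90 = 3600; cumulative 7600. Total 7600.
Minimum: 7600.

7600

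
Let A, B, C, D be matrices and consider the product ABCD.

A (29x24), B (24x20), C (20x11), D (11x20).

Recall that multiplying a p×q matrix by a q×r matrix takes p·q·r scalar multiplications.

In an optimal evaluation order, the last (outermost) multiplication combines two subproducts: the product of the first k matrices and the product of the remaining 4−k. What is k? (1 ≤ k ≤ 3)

Adjacent pairs: AB = 29·24·20 = 13920; BC = 24·20·11 = 5280; CD = 20·11·20 = 4400.
Length 3: A..C: k=1: 0+5280+29·24·11=12936; k=2: 13920+0+29·20·11=20300 → min 12936 | B..D: k=2: 0+4400+24·20·20=14000; k=3: 5280+0+24·11·20=10560 → min 10560.
Top-level splits: k=1: (A..A)·(B..D) → 0+10560+29·24·20 = 24480; k=2: (A..B)·(C..D) → 13920+4400+29·20·20 = 29920; k=3: (A..C)·(D..D) → 12936+0+29·11·20 = 19316.
Best split is after C, i.e. k = 3.

3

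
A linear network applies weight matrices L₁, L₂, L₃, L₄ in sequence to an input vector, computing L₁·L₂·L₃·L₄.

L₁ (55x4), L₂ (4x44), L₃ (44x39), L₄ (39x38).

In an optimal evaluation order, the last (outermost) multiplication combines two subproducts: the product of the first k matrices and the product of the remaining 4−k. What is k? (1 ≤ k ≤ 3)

1

Adjacent pairs: L₁L₂ = 55·4·44 = 9680; L₂L₃ = 4·44·39 = 6864; L₃L₄ = 44·39·38 = 65208.
Length 3: L₁..L₃: k=1: 0+6864+55·4·39=15444; k=2: 9680+0+55·44·39=104060 → min 15444 | L₂..L₄: k=2: 0+65208+4·44·38=71896; k=3: 6864+0+4·39·38=12792 → min 12792.
Top-level splits: k=1: (L₁..L₁)·(L₂..L₄) → 0+12792+55·4·38 = 21152; k=2: (L₁..L₂)·(L₃..L₄) → 9680+65208+55·44·38 = 166848; k=3: (L₁..L₃)·(L₄..L₄) → 15444+0+55·39·38 = 96954.
Best split is after L₁, i.e. k = 1.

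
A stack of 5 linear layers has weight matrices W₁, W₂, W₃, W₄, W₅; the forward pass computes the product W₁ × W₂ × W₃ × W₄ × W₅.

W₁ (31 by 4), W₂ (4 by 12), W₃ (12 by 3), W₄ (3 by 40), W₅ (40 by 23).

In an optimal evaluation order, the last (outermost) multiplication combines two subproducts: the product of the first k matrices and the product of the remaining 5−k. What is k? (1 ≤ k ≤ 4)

3

Adjacent pairs: W₁W₂ = 31·4·12 = 1488; W₂W₃ = 4·12·3 = 144; W₃W₄ = 12·3·40 = 1440; W₄W₅ = 3·40·23 = 2760.
Length 3: W₁..W₃: k=1: 0+144+31·4·3=516; k=2: 1488+0+31·12·3=2604 → min 516 | W₂..W₄: k=2: 0+1440+4·12·40=3360; k=3: 144+0+4·3·40=624 → min 624 | W₃..W₅: k=3: 0+2760+12·3·23=3588; k=4: 1440+0+12·40·23=12480 → min 3588.
Length 4: W₁..W₄: k=1: 0+624+31·4·40=5584; k=2: 1488+1440+31·12·40=17808; k=3: 516+0+31·3·40=4236 → min 4236 | W₂..W₅: k=2: 0+3588+4·12·23=4692; k=3: 144+2760+4·3·23=3180; k=4: 624+0+4·40·23=4304 → min 3180.
Top-level splits: k=1: (W₁..W₁)·(W₂..W₅) → 0+3180+31·4·23 = 6032; k=2: (W₁..W₂)·(W₃..W₅) → 1488+3588+31·12·23 = 13632; k=3: (W₁..W₃)·(W₄..W₅) → 516+2760+31·3·23 = 5415; k=4: (W₁..W₄)·(W₅..W₅) → 4236+0+31·40·23 = 32756.
Best split is after W₃, i.e. k = 3.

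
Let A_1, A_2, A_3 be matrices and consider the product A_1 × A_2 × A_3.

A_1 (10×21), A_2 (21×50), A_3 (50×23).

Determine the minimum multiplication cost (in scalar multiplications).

22000

Order (A_1 × (A_2 × A_3)): (A_2 × A_3): 21×50 by 50×23 → 21×23, cost 21·50·23 = 24150; (A_1 × (A_2 × A_3)): 10×21 by 21×23 → 10×23, cost 10·21·23 = 4830; cumulative 28980. Total 28980.
Order ((A_1 × A_2) × A_3): (A_1 × A_2): 10×21 by 21×50 → 10×50, cost 10·21·50 = 10500; ((A_1 × A_2) × A_3): 10×50 by 50×23 → 10×23, cost 10·50·23 = 11500; cumulative 22000. Total 22000.
Minimum: 22000.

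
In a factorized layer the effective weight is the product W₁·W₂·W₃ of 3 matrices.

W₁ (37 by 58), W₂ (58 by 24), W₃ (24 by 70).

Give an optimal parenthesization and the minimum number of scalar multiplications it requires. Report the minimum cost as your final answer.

113664

(W₁·(W₂·W₃)): cost 247660.
((W₁·W₂)·W₃): cost 113664.
Optimal: ((W₁·W₂)·W₃) with cost 113664.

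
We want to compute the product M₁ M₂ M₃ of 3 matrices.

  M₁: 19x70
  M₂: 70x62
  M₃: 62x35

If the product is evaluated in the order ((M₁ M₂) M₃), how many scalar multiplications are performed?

(M₁ M₂): 19×70 by 70×62 → 19×62, cost 19·70·62 = 82460
((M₁ M₂) M₃): 19×62 by 62×35 → 19×35, cost 19·62·35 = 41230; cumulative 123690
Total: 123690 scalar multiplications.

123690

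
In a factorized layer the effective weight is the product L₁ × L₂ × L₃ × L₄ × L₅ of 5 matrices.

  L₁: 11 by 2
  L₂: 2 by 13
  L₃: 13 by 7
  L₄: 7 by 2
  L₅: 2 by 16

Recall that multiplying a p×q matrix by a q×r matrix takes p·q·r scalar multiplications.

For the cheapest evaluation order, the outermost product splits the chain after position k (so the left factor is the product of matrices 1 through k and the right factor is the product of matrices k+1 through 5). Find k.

Adjacent pairs: L₁L₂ = 11·2·13 = 286; L₂L₃ = 2·13·7 = 182; L₃L₄ = 13·7·2 = 182; L₄L₅ = 7·2·16 = 224.
Length 3: L₁..L₃: k=1: 0+182+11·2·7=336; k=2: 286+0+11·13·7=1287 → min 336 | L₂..L₄: k=2: 0+182+2·13·2=234; k=3: 182+0+2·7·2=210 → min 210 | L₃..L₅: k=3: 0+224+13·7·16=1680; k=4: 182+0+13·2·16=598 → min 598.
Length 4: L₁..L₄: k=1: 0+210+11·2·2=254; k=2: 286+182+11·13·2=754; k=3: 336+0+11·7·2=490 → min 254 | L₂..L₅: k=2: 0+598+2·13·16=1014; k=3: 182+224+2·7·16=630; k=4: 210+0+2·2·16=274 → min 274.
Top-level splits: k=1: (L₁..L₁)·(L₂..L₅) → 0+274+11·2·16 = 626; k=2: (L₁..L₂)·(L₃..L₅) → 286+598+11·13·16 = 3172; k=3: (L₁..L₃)·(L₄..L₅) → 336+224+11·7·16 = 1792; k=4: (L₁..L₄)·(L₅..L₅) → 254+0+11·2·16 = 606.
Best split is after L₄, i.e. k = 4.

4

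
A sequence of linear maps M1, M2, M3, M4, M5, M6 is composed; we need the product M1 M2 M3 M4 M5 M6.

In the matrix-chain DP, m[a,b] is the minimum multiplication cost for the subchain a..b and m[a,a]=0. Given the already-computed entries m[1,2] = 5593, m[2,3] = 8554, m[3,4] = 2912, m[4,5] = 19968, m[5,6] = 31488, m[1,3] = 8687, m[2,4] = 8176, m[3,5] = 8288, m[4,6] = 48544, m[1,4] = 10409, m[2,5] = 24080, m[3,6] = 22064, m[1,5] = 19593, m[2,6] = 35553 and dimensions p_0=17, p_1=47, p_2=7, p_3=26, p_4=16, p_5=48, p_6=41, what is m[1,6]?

m[1,6] = min over k∈[1,5] of m[1,k]+m[k+1,6]+p_{0}·p_k·p_{6}.
k=1: 0 + 35553 + 17·47·41 = 68312; k=2: 5593 + 22064 + 17·7·41 = 32536; k=3: 8687 + 48544 + 17·26·41 = 75353; k=4: 10409 + 31488 + 17·16·41 = 53049; k=5: 19593 + 0 + 17·48·41 = 53049.
Minimum: 32536 at k=2.

32536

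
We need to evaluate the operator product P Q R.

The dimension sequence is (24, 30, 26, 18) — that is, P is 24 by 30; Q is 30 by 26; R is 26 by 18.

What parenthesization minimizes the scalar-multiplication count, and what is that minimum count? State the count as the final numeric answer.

27000

(P (Q R)): cost 27000.
((P Q) R): cost 29952.
Optimal: (P (Q R)) with cost 27000.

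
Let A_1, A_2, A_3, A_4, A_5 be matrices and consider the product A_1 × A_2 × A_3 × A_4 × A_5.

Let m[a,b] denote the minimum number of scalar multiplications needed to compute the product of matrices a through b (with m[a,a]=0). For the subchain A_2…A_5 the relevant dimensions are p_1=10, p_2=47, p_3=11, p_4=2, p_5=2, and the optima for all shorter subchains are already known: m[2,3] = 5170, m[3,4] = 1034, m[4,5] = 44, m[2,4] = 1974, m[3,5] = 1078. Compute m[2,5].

2014

m[2,5] = min over k∈[2,4] of m[2,k]+m[k+1,5]+p_{1}·p_k·p_{5}.
k=2: 0 + 1078 + 10·47·2 = 2018; k=3: 5170 + 44 + 10·11·2 = 5434; k=4: 1974 + 0 + 10·2·2 = 2014.
Minimum: 2014 at k=4.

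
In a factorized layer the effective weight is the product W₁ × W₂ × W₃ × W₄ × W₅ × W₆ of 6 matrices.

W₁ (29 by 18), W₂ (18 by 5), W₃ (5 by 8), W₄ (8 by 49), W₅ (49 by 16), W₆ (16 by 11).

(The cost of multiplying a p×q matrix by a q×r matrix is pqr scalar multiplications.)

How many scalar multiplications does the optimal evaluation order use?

Adjacent pairs: W₁W₂ = 29·18·5 = 2610; W₂W₃ = 18·5·8 = 720; W₃W₄ = 5·8·49 = 1960; W₄W₅ = 8·49·16 = 6272; W₅W₆ = 49·16·11 = 8624.
Length 3: W₁..W₃: k=1: 0+720+29·18·8=4896; k=2: 2610+0+29·5·8=3770 → min 3770 | W₂..W₄: k=2: 0+1960+18·5·49=6370; k=3: 720+0+18·8·49=7776 → min 6370 | W₃..W₅: k=3: 0+6272+5·8·16=6912; k=4: 1960+0+5·49·16=5880 → min 5880 | W₄..W₆: k=4: 0+8624+8·49·11=12936; k=5: 6272+0+8·16·11=7680 → min 7680.
Length 4: W₁..W₄: k=1: 0+6370+29·18·49=31948; k=2: 2610+1960+29·5·49=11675; k=3: 3770+0+29·8·49=15138 → min 11675 | W₂..W₅: k=2: 0+5880+18·5·16=7320; k=3: 720+6272+18·8·16=9296; k=4: 6370+0+18·49·16=20482 → min 7320 | W₃..W₆: k=3: 0+7680+5·8·11=8120; k=4: 1960+8624+5·49·11=13279; k=5: 5880+0+5·16·11=6760 → min 6760.
Length 5: W₁..W₅: k=1: 0+7320+29·18·16=15672; k=2: 2610+5880+29·5·16=10810; k=3: 3770+6272+29·8·16=13754; k=4: 11675+0+29·49·16=34411 → min 10810 | W₂..W₆: k=2: 0+6760+18·5·11=7750; k=3: 720+7680+18·8·11=9984; k=4: 6370+8624+18·49·11=24696; k=5: 7320+0+18·16·11=10488 → min 7750.
Length 6: W₁..W₆: k=1: 0+7750+29·18·11=13492; k=2: 2610+6760+29·5·11=10965; k=3: 3770+7680+29·8·11=14002; k=4: 11675+8624+29·49·11=35930; k=5: 10810+0+29·16·11=15914 → min 10965.
Optimal order: ((W₁ × W₂) × (((W₃ × W₄) × W₅) × W₆)) with cost 10965.

10965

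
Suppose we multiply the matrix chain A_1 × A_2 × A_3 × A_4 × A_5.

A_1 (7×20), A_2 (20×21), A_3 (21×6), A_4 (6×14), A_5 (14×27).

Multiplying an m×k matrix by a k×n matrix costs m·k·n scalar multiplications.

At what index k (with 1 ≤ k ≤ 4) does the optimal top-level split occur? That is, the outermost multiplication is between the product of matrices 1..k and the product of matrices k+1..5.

Adjacent pairs: A_1A_2 = 7·20·21 = 2940; A_2A_3 = 20·21·6 = 2520; A_3A_4 = 21·6·14 = 1764; A_4A_5 = 6·14·27 = 2268.
Length 3: A_1..A_3: k=1: 0+2520+7·20·6=3360; k=2: 2940+0+7·21·6=3822 → min 3360 | A_2..A_4: k=2: 0+1764+20·21·14=7644; k=3: 2520+0+20·6·14=4200 → min 4200 | A_3..A_5: k=3: 0+2268+21·6·27=5670; k=4: 1764+0+21·14·27=9702 → min 5670.
Length 4: A_1..A_4: k=1: 0+4200+7·20·14=6160; k=2: 2940+1764+7·21·14=6762; k=3: 3360+0+7·6·14=3948 → min 3948 | A_2..A_5: k=2: 0+5670+20·21·27=17010; k=3: 2520+2268+20·6·27=8028; k=4: 4200+0+20·14·27=11760 → min 8028.
Top-level splits: k=1: (A_1..A_1)·(A_2..A_5) → 0+8028+7·20·27 = 11808; k=2: (A_1..A_2)·(A_3..A_5) → 2940+5670+7·21·27 = 12579; k=3: (A_1..A_3)·(A_4..A_5) → 3360+2268+7·6·27 = 6762; k=4: (A_1..A_4)·(A_5..A_5) → 3948+0+7·14·27 = 6594.
Best split is after A_4, i.e. k = 4.

4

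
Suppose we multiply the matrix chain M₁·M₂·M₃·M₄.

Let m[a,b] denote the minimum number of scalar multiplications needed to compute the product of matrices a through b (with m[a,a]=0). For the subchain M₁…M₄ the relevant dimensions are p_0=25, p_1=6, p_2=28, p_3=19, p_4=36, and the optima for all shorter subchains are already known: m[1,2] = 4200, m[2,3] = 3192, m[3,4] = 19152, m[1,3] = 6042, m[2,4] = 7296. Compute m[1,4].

12696

m[1,4] = min over k∈[1,3] of m[1,k]+m[k+1,4]+p_{0}·p_k·p_{4}.
k=1: 0 + 7296 + 25·6·36 = 12696; k=2: 4200 + 19152 + 25·28·36 = 48552; k=3: 6042 + 0 + 25·19·36 = 23142.
Minimum: 12696 at k=1.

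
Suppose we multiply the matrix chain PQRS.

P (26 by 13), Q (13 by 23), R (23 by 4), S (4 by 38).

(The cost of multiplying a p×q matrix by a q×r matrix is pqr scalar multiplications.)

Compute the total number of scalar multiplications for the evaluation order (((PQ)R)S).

(PQ): 26×13 by 13×23 → 26×23, cost 26·13·23 = 7774
((PQ)R): 26×23 by 23×4 → 26×4, cost 26·23·4 = 2392; cumulative 10166
(((PQ)R)S): 26×4 by 4×38 → 26×38, cost 26·4·38 = 3952; cumulative 14118
Total: 14118 scalar multiplications.

14118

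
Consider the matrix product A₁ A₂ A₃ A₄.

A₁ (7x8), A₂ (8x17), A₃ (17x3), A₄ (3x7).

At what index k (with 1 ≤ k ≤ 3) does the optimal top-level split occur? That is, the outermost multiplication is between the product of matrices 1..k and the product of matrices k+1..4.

Adjacent pairs: A₁A₂ = 7·8·17 = 952; A₂A₃ = 8·17·3 = 408; A₃A₄ = 17·3·7 = 357.
Length 3: A₁..A₃: k=1: 0+408+7·8·3=576; k=2: 952+0+7·17·3=1309 → min 576 | A₂..A₄: k=2: 0+357+8·17·7=1309; k=3: 408+0+8·3·7=576 → min 576.
Top-level splits: k=1: (A₁..A₁)·(A₂..A₄) → 0+576+7·8·7 = 968; k=2: (A₁..A₂)·(A₃..A₄) → 952+357+7·17·7 = 2142; k=3: (A₁..A₃)·(A₄..A₄) → 576+0+7·3·7 = 723.
Best split is after A₃, i.e. k = 3.

3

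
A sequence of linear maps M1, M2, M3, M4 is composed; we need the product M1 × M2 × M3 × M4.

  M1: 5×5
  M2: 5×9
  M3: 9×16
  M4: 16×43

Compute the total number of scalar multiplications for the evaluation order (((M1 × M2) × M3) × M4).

(M1 × M2): 5×5 by 5×9 → 5×9, cost 5·5·9 = 225
((M1 × M2) × M3): 5×9 by 9×16 → 5×16, cost 5·9·16 = 720; cumulative 945
(((M1 × M2) × M3) × M4): 5×16 by 16×43 → 5×43, cost 5·16·43 = 3440; cumulative 4385
Total: 4385 scalar multiplications.

4385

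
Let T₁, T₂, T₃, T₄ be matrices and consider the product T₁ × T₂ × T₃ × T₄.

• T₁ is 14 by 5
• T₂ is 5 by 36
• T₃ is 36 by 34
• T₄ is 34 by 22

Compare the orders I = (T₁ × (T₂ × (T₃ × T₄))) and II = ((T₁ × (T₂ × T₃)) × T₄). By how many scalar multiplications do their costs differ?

13456

Order I = (T₁ × (T₂ × (T₃ × T₄))): (T₃ × T₄): 36×34 by 34×22 → 36×22, cost 36·34·22 = 26928; (T₂ × (T₃ × T₄)): 5×36 by 36×22 → 5×22, cost 5·36·22 = 3960; cumulative 30888; (T₁ × (T₂ × (T₃ × T₄))): 14×5 by 5×22 → 14×22, cost 14·5·22 = 1540; cumulative 32428. Total 32428.
Order II = ((T₁ × (T₂ × T₃)) × T₄): (T₂ × T₃): 5×36 by 36×34 → 5×34, cost 5·36·34 = 6120; (T₁ × (T₂ × T₃)): 14×5 by 5×34 → 14×34, cost 14·5·34 = 2380; cumulative 8500; ((T₁ × (T₂ × T₃)) × T₄): 14×34 by 34×22 → 14×22, cost 14·34·22 = 10472; cumulative 18972. Total 18972.
Difference: |32428 − 18972| = 13456.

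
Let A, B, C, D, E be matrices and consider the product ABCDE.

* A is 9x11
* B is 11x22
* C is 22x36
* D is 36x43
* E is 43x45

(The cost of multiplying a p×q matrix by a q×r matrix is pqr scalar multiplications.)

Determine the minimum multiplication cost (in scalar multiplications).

Adjacent pairs: AB = 9·11·22 = 2178; BC = 11·22·36 = 8712; CD = 22·36·43 = 34056; DE = 36·43·45 = 69660.
Length 3: A..C: k=1: 0+8712+9·11·36=12276; k=2: 2178+0+9·22·36=9306 → min 9306 | B..D: k=2: 0+34056+11·22·43=44462; k=3: 8712+0+11·36·43=25740 → min 25740 | C..E: k=3: 0+69660+22·36·45=105300; k=4: 34056+0+22·43·45=76626 → min 76626.
Length 4: A..D: k=1: 0+25740+9·11·43=29997; k=2: 2178+34056+9·22·43=44748; k=3: 9306+0+9·36·43=23238 → min 23238 | B..E: k=2: 0+76626+11·22·45=87516; k=3: 8712+69660+11·36·45=96192; k=4: 25740+0+11·43·45=47025 → min 47025.
Length 5: A..E: k=1: 0+47025+9·11·45=51480; k=2: 2178+76626+9·22·45=87714; k=3: 9306+69660+9·36·45=93546; k=4: 23238+0+9·43·45=40653 → min 40653.
Optimal order: ((((AB)C)D)E) with cost 40653.

40653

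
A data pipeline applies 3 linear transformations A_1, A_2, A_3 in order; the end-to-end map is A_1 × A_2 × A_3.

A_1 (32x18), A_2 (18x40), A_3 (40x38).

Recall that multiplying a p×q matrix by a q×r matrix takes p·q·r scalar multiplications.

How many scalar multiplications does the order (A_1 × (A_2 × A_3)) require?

(A_2 × A_3): 18×40 by 40×38 → 18×38, cost 18·40·38 = 27360
(A_1 × (A_2 × A_3)): 32×18 by 18×38 → 32×38, cost 32·18·38 = 21888; cumulative 49248
Total: 49248 scalar multiplications.

49248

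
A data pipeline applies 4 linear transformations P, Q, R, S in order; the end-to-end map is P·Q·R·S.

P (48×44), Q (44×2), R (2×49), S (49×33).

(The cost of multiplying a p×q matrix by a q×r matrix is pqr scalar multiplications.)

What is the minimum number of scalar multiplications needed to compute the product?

10626

Adjacent pairs: PQ = 48·44·2 = 4224; QR = 44·2·49 = 4312; RS = 2·49·33 = 3234.
Length 3: P..R: k=1: 0+4312+48·44·49=107800; k=2: 4224+0+48·2·49=8928 → min 8928 | Q..S: k=2: 0+3234+44·2·33=6138; k=3: 4312+0+44·49·33=75460 → min 6138.
Length 4: P..S: k=1: 0+6138+48·44·33=75834; k=2: 4224+3234+48·2·33=10626; k=3: 8928+0+48·49·33=86544 → min 10626.
Optimal order: ((P·Q)·(R·S)) with cost 10626.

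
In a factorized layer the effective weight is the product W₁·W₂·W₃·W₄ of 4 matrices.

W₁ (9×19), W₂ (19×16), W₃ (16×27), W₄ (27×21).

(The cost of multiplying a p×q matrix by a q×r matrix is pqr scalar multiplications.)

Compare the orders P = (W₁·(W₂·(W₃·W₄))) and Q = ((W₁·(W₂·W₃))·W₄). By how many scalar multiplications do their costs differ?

Order P = (W₁·(W₂·(W₃·W₄))): (W₃·W₄): 16×27 by 27×21 → 16×21, cost 16·27·21 = 9072; (W₂·(W₃·W₄)): 19×16 by 16×21 → 19×21, cost 19·16·21 = 6384; cumulative 15456; (W₁·(W₂·(W₃·W₄))): 9×19 by 19×21 → 9×21, cost 9·19·21 = 3591; cumulative 19047. Total 19047.
Order Q = ((W₁·(W₂·W₃))·W₄): (W₂·W₃): 19×16 by 16×27 → 19×27, cost 19·16·27 = 8208; (W₁·(W₂·W₃)): 9×19 by 19×27 → 9×27, cost 9·19·27 = 4617; cumulative 12825; ((W₁·(W₂·W₃))·W₄): 9×27 by 27×21 → 9×21, cost 9·27·21 = 5103; cumulative 17928. Total 17928.
Difference: |19047 − 17928| = 1119.

1119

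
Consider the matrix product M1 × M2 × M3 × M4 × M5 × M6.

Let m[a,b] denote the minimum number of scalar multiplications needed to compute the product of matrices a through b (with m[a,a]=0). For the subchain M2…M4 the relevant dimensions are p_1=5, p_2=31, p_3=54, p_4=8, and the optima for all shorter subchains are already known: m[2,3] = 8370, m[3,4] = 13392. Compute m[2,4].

10530

m[2,4] = min over k∈[2,3] of m[2,k]+m[k+1,4]+p_{1}·p_k·p_{4}.
k=2: 0 + 13392 + 5·31·8 = 14632; k=3: 8370 + 0 + 5·54·8 = 10530.
Minimum: 10530 at k=3.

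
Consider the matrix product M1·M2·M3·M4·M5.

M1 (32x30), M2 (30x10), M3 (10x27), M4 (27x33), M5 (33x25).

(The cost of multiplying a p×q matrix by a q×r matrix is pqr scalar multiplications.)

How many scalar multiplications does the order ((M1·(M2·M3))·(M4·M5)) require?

77895

(M2·M3): 30×10 by 10×27 → 30×27, cost 30·10·27 = 8100
(M1·(M2·M3)): 32×30 by 30×27 → 32×27, cost 32·30·27 = 25920; cumulative 34020
(M4·M5): 27×33 by 33×25 → 27×25, cost 27·33·25 = 22275
((M1·(M2·M3))·(M4·M5)): 32×27 by 27×25 → 32×25, cost 32·27·25 = 21600; cumulative 77895
Total: 77895 scalar multiplications.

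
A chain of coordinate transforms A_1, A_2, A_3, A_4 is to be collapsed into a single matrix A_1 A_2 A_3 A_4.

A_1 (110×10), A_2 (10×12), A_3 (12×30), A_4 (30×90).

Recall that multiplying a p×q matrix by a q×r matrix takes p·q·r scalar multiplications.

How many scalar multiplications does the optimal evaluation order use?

129600

Adjacent pairs: A_1A_2 = 110·10·12 = 13200; A_2A_3 = 10·12·30 = 3600; A_3A_4 = 12·30·90 = 32400.
Length 3: A_1..A_3: k=1: 0+3600+110·10·30=36600; k=2: 13200+0+110·12·30=52800 → min 36600 | A_2..A_4: k=2: 0+32400+10·12·90=43200; k=3: 3600+0+10·30·90=30600 → min 30600.
Length 4: A_1..A_4: k=1: 0+30600+110·10·90=129600; k=2: 13200+32400+110·12·90=164400; k=3: 36600+0+110·30·90=333600 → min 129600.
Optimal order: (A_1 ((A_2 A_3) A_4)) with cost 129600.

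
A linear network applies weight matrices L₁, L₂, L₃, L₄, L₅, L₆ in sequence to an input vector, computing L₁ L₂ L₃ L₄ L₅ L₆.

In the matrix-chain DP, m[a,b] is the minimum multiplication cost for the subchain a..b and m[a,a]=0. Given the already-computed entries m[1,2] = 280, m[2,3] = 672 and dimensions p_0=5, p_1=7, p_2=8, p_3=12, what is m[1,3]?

m[1,3] = min over k∈[1,2] of m[1,k]+m[k+1,3]+p_{0}·p_k·p_{3}.
k=1: 0 + 672 + 5·7·12 = 1092; k=2: 280 + 0 + 5·8·12 = 760.
Minimum: 760 at k=2.

760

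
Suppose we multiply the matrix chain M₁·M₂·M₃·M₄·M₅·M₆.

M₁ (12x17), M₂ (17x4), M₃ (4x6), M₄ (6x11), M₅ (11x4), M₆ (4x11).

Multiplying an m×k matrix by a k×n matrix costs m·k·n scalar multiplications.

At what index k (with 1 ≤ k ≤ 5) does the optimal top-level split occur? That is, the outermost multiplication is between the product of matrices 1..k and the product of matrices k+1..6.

Adjacent pairs: M₁M₂ = 12·17·4 = 816; M₂M₃ = 17·4·6 = 408; M₃M₄ = 4·6·11 = 264; M₄M₅ = 6·11·4 = 264; M₅M₆ = 11·4·11 = 484.
Length 3: M₁..M₃: k=1: 0+408+12·17·6=1632; k=2: 816+0+12·4·6=1104 → min 1104 | M₂..M₄: k=2: 0+264+17·4·11=1012; k=3: 408+0+17·6·11=1530 → min 1012 | M₃..M₅: k=3: 0+264+4·6·4=360; k=4: 264+0+4·11·4=440 → min 360 | M₄..M₆: k=4: 0+484+6·11·11=1210; k=5: 264+0+6·4·11=528 → min 528.
Length 4: M₁..M₄: k=1: 0+1012+12·17·11=3256; k=2: 816+264+12·4·11=1608; k=3: 1104+0+12·6·11=1896 → min 1608 | M₂..M₅: k=2: 0+360+17·4·4=632; k=3: 408+264+17·6·4=1080; k=4: 1012+0+17·11·4=1760 → min 632 | M₃..M₆: k=3: 0+528+4·6·11=792; k=4: 264+484+4·11·11=1232; k=5: 360+0+4·4·11=536 → min 536.
Length 5: M₁..M₅: k=1: 0+632+12·17·4=1448; k=2: 816+360+12·4·4=1368; k=3: 1104+264+12·6·4=1656; k=4: 1608+0+12·11·4=2136 → min 1368 | M₂..M₆: k=2: 0+536+17·4·11=1284; k=3: 408+528+17·6·11=2058; k=4: 1012+484+17·11·11=3553; k=5: 632+0+17·4·11=1380 → min 1284.
Top-level splits: k=1: (M₁..M₁)·(M₂..M₆) → 0+1284+12·17·11 = 3528; k=2: (M₁..M₂)·(M₃..M₆) → 816+536+12·4·11 = 1880; k=3: (M₁..M₃)·(M₄..M₆) → 1104+528+12·6·11 = 2424; k=4: (M₁..M₄)·(M₅..M₆) → 1608+484+12·11·11 = 3544; k=5: (M₁..M₅)·(M₆..M₆) → 1368+0+12·4·11 = 1896.
Best split is after M₂, i.e. k = 2.

2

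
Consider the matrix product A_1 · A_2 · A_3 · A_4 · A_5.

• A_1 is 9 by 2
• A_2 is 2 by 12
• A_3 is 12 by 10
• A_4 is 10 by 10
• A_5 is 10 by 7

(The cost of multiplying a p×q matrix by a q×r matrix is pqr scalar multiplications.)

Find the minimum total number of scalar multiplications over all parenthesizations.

Adjacent pairs: A_1A_2 = 9·2·12 = 216; A_2A_3 = 2·12·10 = 240; A_3A_4 = 12·10·10 = 1200; A_4A_5 = 10·10·7 = 700.
Length 3: A_1..A_3: k=1: 0+240+9·2·10=420; k=2: 216+0+9·12·10=1296 → min 420 | A_2..A_4: k=2: 0+1200+2·12·10=1440; k=3: 240+0+2·10·10=440 → min 440 | A_3..A_5: k=3: 0+700+12·10·7=1540; k=4: 1200+0+12·10·7=2040 → min 1540.
Length 4: A_1..A_4: k=1: 0+440+9·2·10=620; k=2: 216+1200+9·12·10=2496; k=3: 420+0+9·10·10=1320 → min 620 | A_2..A_5: k=2: 0+1540+2·12·7=1708; k=3: 240+700+2·10·7=1080; k=4: 440+0+2·10·7=580 → min 580.
Length 5: A_1..A_5: k=1: 0+580+9·2·7=706; k=2: 216+1540+9·12·7=2512; k=3: 420+700+9·10·7=1750; k=4: 620+0+9·10·7=1250 → min 706.
Optimal order: (A_1 · (((A_2 · A_3) · A_4) · A_5)) with cost 706.

706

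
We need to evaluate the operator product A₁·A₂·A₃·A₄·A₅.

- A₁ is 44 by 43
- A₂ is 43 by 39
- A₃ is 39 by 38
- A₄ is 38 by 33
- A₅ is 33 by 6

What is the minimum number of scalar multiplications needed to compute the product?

37830

Adjacent pairs: A₁A₂ = 44·43·39 = 73788; A₂A₃ = 43·39·38 = 63726; A₃A₄ = 39·38·33 = 48906; A₄A₅ = 38·33·6 = 7524.
Length 3: A₁..A₃: k=1: 0+63726+44·43·38=135622; k=2: 73788+0+44·39·38=138996 → min 135622 | A₂..A₄: k=2: 0+48906+43·39·33=104247; k=3: 63726+0+43·38·33=117648 → min 104247 | A₃..A₅: k=3: 0+7524+39·38·6=16416; k=4: 48906+0+39·33·6=56628 → min 16416.
Length 4: A₁..A₄: k=1: 0+104247+44·43·33=166683; k=2: 73788+48906+44·39·33=179322; k=3: 135622+0+44·38·33=190798 → min 166683 | A₂..A₅: k=2: 0+16416+43·39·6=26478; k=3: 63726+7524+43·38·6=81054; k=4: 104247+0+43·33·6=112761 → min 26478.
Length 5: A₁..A₅: k=1: 0+26478+44·43·6=37830; k=2: 73788+16416+44·39·6=100500; k=3: 135622+7524+44·38·6=153178; k=4: 166683+0+44·33·6=175395 → min 37830.
Optimal order: (A₁·(A₂·(A₃·(A₄·A₅)))) with cost 37830.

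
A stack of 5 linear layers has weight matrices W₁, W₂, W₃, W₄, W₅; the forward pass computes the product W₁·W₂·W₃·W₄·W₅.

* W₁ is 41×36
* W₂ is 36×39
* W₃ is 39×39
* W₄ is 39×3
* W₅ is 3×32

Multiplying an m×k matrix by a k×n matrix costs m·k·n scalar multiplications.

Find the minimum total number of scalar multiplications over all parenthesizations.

17139

Adjacent pairs: W₁W₂ = 41·36·39 = 57564; W₂W₃ = 36·39·39 = 54756; W₃W₄ = 39·39·3 = 4563; W₄W₅ = 39·3·32 = 3744.
Length 3: W₁..W₃: k=1: 0+54756+41·36·39=112320; k=2: 57564+0+41·39·39=119925 → min 112320 | W₂..W₄: k=2: 0+4563+36·39·3=8775; k=3: 54756+0+36·39·3=58968 → min 8775 | W₃..W₅: k=3: 0+3744+39·39·32=52416; k=4: 4563+0+39·3·32=8307 → min 8307.
Length 4: W₁..W₄: k=1: 0+8775+41·36·3=13203; k=2: 57564+4563+41·39·3=66924; k=3: 112320+0+41·39·3=117117 → min 13203 | W₂..W₅: k=2: 0+8307+36·39·32=53235; k=3: 54756+3744+36·39·32=103428; k=4: 8775+0+36·3·32=12231 → min 12231.
Length 5: W₁..W₅: k=1: 0+12231+41·36·32=59463; k=2: 57564+8307+41·39·32=117039; k=3: 112320+3744+41·39·32=167232; k=4: 13203+0+41·3·32=17139 → min 17139.
Optimal order: ((W₁·(W₂·(W₃·W₄)))·W₅) with cost 17139.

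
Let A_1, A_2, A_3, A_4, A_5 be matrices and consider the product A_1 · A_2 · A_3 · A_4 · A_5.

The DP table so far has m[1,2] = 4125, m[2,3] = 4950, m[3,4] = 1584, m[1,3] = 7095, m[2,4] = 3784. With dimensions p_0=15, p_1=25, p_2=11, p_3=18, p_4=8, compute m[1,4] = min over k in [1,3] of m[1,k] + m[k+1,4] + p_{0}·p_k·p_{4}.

m[1,4] = min over k∈[1,3] of m[1,k]+m[k+1,4]+p_{0}·p_k·p_{4}.
k=1: 0 + 3784 + 15·25·8 = 6784; k=2: 4125 + 1584 + 15·11·8 = 7029; k=3: 7095 + 0 + 15·18·8 = 9255.
Minimum: 6784 at k=1.

6784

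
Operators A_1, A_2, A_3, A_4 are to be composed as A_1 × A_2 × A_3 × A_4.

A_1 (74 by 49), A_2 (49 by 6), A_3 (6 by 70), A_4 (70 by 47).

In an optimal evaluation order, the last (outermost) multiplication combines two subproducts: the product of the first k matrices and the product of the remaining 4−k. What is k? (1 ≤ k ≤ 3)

Adjacent pairs: A_1A_2 = 74·49·6 = 21756; A_2A_3 = 49·6·70 = 20580; A_3A_4 = 6·70·47 = 19740.
Length 3: A_1..A_3: k=1: 0+20580+74·49·70=274400; k=2: 21756+0+74·6·70=52836 → min 52836 | A_2..A_4: k=2: 0+19740+49·6·47=33558; k=3: 20580+0+49·70·47=181790 → min 33558.
Top-level splits: k=1: (A_1..A_1)·(A_2..A_4) → 0+33558+74·49·47 = 203980; k=2: (A_1..A_2)·(A_3..A_4) → 21756+19740+74·6·47 = 62364; k=3: (A_1..A_3)·(A_4..A_4) → 52836+0+74·70·47 = 296296.
Best split is after A_2, i.e. k = 2.

2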